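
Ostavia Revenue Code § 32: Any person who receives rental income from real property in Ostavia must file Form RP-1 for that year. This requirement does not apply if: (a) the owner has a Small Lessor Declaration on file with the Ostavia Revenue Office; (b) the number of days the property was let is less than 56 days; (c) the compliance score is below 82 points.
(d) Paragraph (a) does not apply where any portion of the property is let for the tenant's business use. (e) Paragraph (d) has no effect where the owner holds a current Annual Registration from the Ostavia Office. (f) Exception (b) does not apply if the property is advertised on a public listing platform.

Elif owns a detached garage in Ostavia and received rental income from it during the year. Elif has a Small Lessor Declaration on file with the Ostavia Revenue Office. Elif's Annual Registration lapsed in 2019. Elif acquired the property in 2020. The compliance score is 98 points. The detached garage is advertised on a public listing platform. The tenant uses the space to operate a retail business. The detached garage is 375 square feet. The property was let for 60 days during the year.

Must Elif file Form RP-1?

Yes — Elif must file Form RP-1.

Exception (a): a Small Lessor Declaration is on file — every condition holds. However, paragraphs (d)–(e) must be considered: (d) operates against (a): the space is let for business use. (e) does not operate here (the Annual Registration is not current), so (d) stands. So (a) is unavailable.
Exception (b) requires that the number of days the property was let is less than 56 days; but the number of days the property was let is 60 days, not less than 56 days, so (b) is unavailable.
Exception (c) fails — the compliance score is 98 points, not below 82 points.
No exception applies. The general rule governs.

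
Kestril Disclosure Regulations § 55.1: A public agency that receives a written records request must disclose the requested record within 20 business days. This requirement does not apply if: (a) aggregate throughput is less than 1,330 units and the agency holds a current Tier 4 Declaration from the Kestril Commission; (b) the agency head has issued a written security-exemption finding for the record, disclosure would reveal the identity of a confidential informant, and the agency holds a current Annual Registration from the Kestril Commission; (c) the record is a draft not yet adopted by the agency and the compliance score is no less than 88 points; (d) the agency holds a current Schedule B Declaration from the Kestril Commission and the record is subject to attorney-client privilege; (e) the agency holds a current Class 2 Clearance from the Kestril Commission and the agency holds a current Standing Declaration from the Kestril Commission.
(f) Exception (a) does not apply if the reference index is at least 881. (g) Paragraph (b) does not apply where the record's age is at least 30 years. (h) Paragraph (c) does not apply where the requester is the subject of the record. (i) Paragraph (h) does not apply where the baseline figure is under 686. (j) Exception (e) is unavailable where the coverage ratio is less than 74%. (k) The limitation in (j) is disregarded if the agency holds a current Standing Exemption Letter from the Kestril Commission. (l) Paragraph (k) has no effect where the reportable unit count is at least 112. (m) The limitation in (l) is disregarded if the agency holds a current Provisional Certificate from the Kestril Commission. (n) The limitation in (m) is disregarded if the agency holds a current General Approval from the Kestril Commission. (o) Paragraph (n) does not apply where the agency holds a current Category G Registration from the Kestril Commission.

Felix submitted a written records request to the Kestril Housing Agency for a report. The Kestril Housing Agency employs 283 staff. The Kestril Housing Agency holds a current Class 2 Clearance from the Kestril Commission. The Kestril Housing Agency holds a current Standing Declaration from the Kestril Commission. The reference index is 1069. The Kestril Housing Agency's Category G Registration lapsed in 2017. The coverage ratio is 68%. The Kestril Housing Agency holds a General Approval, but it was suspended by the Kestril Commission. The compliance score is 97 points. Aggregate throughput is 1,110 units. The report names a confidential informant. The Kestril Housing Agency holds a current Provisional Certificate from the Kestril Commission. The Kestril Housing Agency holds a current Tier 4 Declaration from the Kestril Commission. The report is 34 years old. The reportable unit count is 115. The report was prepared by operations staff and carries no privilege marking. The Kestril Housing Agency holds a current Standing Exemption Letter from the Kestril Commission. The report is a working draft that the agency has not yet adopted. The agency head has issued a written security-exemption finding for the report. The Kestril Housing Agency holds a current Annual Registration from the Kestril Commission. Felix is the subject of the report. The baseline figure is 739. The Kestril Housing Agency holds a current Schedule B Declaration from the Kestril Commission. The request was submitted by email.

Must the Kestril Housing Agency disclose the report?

No — exception (e) applies; the Kestril Housing Agency is not required to disclose the report.

Exception (a): aggregate throughput is 1,110 units, less than the 1,330 units limit; a current Tier 4 Declaration is held — every condition holds. But applying paragraph (f): (f) is engaged — the reference index is 1,069, meeting the 881 threshold. So (a) is unavailable.
Exception (b) is satisfied on its face — a written security-exemption finding has been issued; the report names a confidential informant; a current Annual Registration is held. But: (g) operates against (b): the record's age is 34 years, meeting the 30 years threshold. Exception (b) does not apply.
Exception (c)'s conditions are all satisfied: the report is an unadopted draft; the compliance score is 97 points, meeting the 88 points threshold. However, paragraphs (h)–(i) must be considered: (h) is engaged — Felix is the subject of the report. (i) does not operate here (the baseline figure is 739, not under 686), so (h) stands. So (c) is unavailable.
Exception (d) does not apply: the report carries no privilege marking.
All of (e)'s requirements are met (a current Class 2 Clearance is held; a current Standing Declaration is held). Considering the limiting provisions: (j) would limit (e) — the coverage ratio is 68%, less than the 74% limit — but (k) sets (j) aside: (k) operates against (j): a current Standing Exemption Letter is held. (l) is engaged (the reportable unit count is 115, meeting the 112 threshold), but is itself disapplied by (m): (m) applies — a current Provisional Certificate is held. (n) is inapplicable (the General Approval is not current), so (m) stands. Exception (e) stands.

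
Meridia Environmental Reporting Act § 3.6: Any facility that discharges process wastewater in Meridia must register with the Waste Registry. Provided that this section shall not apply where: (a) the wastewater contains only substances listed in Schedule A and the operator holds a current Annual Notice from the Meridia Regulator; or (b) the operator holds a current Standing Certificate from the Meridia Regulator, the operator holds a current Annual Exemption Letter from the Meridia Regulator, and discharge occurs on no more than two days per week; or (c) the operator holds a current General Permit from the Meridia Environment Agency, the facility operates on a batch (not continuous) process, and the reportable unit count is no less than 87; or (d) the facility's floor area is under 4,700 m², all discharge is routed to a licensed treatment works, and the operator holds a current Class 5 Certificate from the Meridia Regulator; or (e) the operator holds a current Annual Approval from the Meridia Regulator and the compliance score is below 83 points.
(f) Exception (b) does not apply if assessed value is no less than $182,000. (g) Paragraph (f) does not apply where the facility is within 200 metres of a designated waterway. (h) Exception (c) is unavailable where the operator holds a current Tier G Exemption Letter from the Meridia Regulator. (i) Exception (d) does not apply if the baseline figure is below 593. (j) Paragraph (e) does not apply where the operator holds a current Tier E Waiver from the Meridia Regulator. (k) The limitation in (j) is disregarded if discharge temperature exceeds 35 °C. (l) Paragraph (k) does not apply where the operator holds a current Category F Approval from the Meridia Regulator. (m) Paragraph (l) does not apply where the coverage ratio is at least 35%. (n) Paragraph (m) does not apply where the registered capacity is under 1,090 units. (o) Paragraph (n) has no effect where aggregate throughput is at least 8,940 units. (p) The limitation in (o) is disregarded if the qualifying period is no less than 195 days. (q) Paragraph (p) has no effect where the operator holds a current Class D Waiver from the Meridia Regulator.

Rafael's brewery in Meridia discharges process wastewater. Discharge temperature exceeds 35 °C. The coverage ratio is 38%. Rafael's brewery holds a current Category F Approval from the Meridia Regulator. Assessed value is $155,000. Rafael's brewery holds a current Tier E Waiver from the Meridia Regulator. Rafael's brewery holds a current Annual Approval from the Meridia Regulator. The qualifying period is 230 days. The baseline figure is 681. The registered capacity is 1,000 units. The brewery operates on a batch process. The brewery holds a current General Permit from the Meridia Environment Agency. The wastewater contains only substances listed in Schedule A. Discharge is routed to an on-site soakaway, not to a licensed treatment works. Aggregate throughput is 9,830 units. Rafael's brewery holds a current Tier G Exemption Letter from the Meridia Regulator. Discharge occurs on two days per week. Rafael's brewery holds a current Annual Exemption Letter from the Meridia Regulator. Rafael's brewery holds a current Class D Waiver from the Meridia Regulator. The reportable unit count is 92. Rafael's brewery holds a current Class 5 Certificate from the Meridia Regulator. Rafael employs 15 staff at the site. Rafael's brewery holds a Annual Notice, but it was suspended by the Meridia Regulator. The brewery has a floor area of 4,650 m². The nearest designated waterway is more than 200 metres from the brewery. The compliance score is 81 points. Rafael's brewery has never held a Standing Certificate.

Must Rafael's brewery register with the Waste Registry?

No — exception (e) applies; Rafael's brewery is not required to register with the Waste Registry.

Exception (a) fails — the Annual Notice is not current.
Exception (b) requires that the operator holds a current Standing Certificate from the Meridia Regulator; but the Standing Certificate is not current, so (b) is unavailable.
Exception (c) is satisfied on its face — a current General Permit is held; the facility operates on a batch process; the reportable unit count is 92, meeting the 87 threshold. But applying paragraph (h): (h) operates against (c): a current Tier G Exemption Letter is held. (c) is therefore removed.
Exception (d) requires that all discharge is routed to a licensed treatment works; but discharge is not routed to a licensed treatment works, so (d) is unavailable.
Exception (e)'s conditions are all satisfied: a current Annual Approval is held; the compliance score is 81 points, below the 83 points limit. Under paragraphs (j)–(q): (j) would limit (e) — a current Tier E Waiver is held — but (k) sets (j) aside: (k) operates — discharge temperature exceeds 35 °C. (l) would limit (k) — a current Category F Approval is held — but (m) sets (l) aside: (m) operates against (l): the coverage ratio is 38%, meeting the 35% threshold. (n) would limit (m) — the registered capacity is 1,000 units, under the 1,090 units limit — but (o) sets (n) aside: (o) operates against (n): aggregate throughput is 9,830 units, meeting the 8,940 units threshold. (p) would limit (o) — the qualifying period is 230 days, meeting the 195 days threshold — but (q) sets (p) aside: (q) is triggered — a current Class D Waiver is held. (e) remains available.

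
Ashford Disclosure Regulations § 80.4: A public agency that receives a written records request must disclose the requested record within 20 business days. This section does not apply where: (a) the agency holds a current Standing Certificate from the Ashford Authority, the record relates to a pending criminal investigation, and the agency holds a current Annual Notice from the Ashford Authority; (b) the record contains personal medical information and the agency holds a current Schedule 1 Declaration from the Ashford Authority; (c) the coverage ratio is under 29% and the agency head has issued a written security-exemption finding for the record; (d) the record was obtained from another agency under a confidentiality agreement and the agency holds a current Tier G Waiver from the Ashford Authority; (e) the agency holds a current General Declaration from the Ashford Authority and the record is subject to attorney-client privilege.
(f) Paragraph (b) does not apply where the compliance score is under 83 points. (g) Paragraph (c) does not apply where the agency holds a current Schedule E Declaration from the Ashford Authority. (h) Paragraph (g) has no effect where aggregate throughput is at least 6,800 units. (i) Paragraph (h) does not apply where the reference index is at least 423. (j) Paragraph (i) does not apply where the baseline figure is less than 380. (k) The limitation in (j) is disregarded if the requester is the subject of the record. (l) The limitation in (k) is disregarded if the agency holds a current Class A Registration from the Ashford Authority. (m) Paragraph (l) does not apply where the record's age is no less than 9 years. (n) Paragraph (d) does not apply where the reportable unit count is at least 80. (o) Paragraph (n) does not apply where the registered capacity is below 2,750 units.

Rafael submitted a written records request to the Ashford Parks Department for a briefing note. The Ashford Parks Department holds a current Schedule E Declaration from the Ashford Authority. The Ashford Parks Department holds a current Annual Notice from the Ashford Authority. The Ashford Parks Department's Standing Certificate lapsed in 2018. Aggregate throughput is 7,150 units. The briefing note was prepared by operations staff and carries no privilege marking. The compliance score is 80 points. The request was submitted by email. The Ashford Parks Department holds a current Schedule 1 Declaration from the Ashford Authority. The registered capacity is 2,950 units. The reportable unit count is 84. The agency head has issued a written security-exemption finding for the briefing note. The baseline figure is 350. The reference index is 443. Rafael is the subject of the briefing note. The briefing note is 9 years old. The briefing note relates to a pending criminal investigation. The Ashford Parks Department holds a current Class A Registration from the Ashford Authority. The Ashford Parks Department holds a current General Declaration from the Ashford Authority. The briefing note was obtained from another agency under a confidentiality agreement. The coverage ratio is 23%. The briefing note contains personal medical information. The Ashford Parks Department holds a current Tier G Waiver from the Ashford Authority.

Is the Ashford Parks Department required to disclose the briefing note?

Yes — the Ashford Parks Department must disclose the briefing note.

Exception (a) does not apply: no current Standing Certificate is held.
Exception (b): the briefing note contains personal medical information; a current Schedule 1 Declaration is held — every condition holds. Turning to paragraph (f): (f) operates — the compliance score is 80 points, under the 83 points limit. Exception (b) does not apply.
Exception (c) is satisfied on its face — the coverage ratio is 23%, under the 29% limit; a written security-exemption finding has been issued. Turning to paragraphs (g)–(m): (g) operates against (c): a current Schedule E Declaration is held. (h) is engaged (aggregate throughput is 7,150 units, meeting the 6,800 units threshold), but is displaced by (i): (i) applies — the reference index is 443, meeting the 423 threshold. (j) would limit (i) — the baseline figure is 350, less than the 380 limit — but (k) sets (j) aside: (k) is engaged — Rafael is the subject of the briefing note. (l) would limit (k) — a current Class A Registration is held — but (m) sets (l) aside: (m) operates against (l): the record's age is 9 years, meeting the 9 years threshold. Exception (c) does not apply.
Exception (d)'s conditions are all satisfied: the briefing note was obtained under a confidentiality agreement; a current Tier G Waiver is held. Turning to paragraphs (n)–(o): (n) operates against (d): the reportable unit count is 84, meeting the 80 threshold. (o) does not operate here (the registered capacity is 2,950 units, not below 2,750 units), so (n) stands. So (d) is unavailable.
Exception (e) requires that the record is subject to attorney-client privilege; but the briefing note carries no privilege marking, so (e) is unavailable.
No exception applies. The general rule governs.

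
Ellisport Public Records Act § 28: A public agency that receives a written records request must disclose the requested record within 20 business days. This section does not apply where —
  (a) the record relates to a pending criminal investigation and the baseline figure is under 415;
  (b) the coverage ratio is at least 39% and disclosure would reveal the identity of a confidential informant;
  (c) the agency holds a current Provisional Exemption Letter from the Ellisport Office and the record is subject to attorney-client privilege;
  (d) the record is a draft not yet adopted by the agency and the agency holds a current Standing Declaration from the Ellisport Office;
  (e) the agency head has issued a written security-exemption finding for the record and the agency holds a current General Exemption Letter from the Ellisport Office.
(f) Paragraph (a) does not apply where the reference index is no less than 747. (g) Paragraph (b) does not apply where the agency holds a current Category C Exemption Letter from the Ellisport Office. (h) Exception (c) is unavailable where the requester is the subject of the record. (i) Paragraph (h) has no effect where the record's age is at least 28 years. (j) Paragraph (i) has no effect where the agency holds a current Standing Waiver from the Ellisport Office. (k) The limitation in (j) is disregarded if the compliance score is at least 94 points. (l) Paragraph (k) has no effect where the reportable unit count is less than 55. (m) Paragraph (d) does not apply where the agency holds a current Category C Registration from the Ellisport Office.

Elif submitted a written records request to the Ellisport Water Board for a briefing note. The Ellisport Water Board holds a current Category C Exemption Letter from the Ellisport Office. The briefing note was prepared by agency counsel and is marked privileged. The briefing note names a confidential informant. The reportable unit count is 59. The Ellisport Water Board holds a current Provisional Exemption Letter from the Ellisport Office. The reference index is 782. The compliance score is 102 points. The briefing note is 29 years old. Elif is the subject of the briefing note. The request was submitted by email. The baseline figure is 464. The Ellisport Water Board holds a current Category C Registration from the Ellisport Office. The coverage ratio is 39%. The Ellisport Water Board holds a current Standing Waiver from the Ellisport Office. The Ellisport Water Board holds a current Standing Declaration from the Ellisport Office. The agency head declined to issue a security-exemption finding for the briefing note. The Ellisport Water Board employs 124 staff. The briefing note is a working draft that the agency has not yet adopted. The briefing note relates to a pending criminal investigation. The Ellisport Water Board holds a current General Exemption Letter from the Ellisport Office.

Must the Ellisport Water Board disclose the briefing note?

Exception (a) fails — the baseline figure is 464, not under 415.
Exception (b)'s conditions are all satisfied: the coverage ratio is 39%, meeting the 39% threshold; the briefing note names a confidential informant. Turning to paragraph (g): (g) applies — a current Category C Exemption Letter is held. (b) is therefore removed.
Exception (c)'s conditions are all satisfied: a current Provisional Exemption Letter is held; the briefing note is privileged. Under paragraphs (h)–(l): (h) is triggered (Elif is the subject of the briefing note), but yields to (i): (i) operates against (h): the record's age is 29 years, meeting the 28 years threshold. (j) would limit (i) — a current Standing Waiver is held — but (k) sets (j) aside: (k) operates against (j): the compliance score is 102 points, meeting the 94 points threshold. (l), which would lift (k), is not triggered — the reportable unit count is 59, not less than 55. (c) remains available.
Exception (d)'s conditions are all satisfied: the briefing note is an unadopted draft; a current Standing Declaration is held. However, paragraph (m) must be considered: (m) operates against (d): a current Category C Registration is held. So (d) is unavailable.
Exception (e) does not apply: the agency head declined to issue a security-exemption finding.

No — exception (c) applies; the Ellisport Water Board is not required to disclose the briefing note.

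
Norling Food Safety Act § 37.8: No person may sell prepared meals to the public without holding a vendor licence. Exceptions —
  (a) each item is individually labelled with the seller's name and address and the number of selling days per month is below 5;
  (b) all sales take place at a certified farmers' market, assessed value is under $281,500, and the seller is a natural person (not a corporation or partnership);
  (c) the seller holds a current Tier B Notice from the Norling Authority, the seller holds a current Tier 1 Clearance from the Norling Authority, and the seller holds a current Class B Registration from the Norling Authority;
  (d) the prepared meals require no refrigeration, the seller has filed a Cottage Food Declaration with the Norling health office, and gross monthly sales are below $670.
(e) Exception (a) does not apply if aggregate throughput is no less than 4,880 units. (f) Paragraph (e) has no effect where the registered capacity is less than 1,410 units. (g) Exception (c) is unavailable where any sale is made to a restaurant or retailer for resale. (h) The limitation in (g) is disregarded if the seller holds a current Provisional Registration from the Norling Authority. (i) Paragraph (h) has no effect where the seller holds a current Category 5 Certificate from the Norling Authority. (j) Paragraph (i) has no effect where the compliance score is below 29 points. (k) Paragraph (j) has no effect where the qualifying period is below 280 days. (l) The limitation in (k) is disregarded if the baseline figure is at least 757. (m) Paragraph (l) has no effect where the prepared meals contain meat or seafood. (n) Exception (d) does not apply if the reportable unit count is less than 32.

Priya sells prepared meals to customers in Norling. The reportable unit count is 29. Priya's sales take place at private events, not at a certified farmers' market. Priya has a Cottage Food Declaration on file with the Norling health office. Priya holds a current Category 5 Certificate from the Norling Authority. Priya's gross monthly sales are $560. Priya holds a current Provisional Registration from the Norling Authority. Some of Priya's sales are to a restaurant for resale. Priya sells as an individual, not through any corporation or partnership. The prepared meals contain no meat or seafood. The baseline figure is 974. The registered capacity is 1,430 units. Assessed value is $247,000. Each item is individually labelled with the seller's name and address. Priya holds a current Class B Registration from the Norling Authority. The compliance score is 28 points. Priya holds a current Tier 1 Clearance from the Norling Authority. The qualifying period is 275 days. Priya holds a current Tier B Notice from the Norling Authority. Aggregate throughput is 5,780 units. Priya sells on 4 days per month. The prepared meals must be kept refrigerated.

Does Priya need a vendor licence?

No — exception (c) applies; Priya is not required to hold a vendor licence.

Exception (a) is satisfied on its face — items are individually labelled; the number of selling days per month is 4, below the 5 limit. Turning to paragraphs (e)–(f): (e) is triggered — aggregate throughput is 5,780 units, meeting the 4,880 units threshold. (f) is not triggered (the registered capacity is 1,430 units, not less than 1,410 units), so (e) stands. (a) is therefore removed.
Exception (b) does not apply: sales are at private events, not a certified farmers' market.
Exception (c) is satisfied on its face — a current Tier B Notice is held; a current Tier 1 Clearance is held; a current Class B Registration is held. Considering the limiting provisions: (g) would limit (c) — some sales are to a restaurant for resale — but (h) sets (g) aside: (h) operates against (g): a current Provisional Registration is held. (i) would limit (h) — a current Category 5 Certificate is held — but (j) sets (i) aside: (j) is triggered — the compliance score is 28 points, below the 29 points limit. (k) would limit (j) — the qualifying period is 275 days, below the 280 days limit — but (l) sets (k) aside: (l) applies — the baseline figure is 974, meeting the 757 threshold. (m) is not engaged (the prepared meals contain no meat or seafood), so (l) stands. (c) remains available.
Exception (d) fails — the prepared meals require refrigeration.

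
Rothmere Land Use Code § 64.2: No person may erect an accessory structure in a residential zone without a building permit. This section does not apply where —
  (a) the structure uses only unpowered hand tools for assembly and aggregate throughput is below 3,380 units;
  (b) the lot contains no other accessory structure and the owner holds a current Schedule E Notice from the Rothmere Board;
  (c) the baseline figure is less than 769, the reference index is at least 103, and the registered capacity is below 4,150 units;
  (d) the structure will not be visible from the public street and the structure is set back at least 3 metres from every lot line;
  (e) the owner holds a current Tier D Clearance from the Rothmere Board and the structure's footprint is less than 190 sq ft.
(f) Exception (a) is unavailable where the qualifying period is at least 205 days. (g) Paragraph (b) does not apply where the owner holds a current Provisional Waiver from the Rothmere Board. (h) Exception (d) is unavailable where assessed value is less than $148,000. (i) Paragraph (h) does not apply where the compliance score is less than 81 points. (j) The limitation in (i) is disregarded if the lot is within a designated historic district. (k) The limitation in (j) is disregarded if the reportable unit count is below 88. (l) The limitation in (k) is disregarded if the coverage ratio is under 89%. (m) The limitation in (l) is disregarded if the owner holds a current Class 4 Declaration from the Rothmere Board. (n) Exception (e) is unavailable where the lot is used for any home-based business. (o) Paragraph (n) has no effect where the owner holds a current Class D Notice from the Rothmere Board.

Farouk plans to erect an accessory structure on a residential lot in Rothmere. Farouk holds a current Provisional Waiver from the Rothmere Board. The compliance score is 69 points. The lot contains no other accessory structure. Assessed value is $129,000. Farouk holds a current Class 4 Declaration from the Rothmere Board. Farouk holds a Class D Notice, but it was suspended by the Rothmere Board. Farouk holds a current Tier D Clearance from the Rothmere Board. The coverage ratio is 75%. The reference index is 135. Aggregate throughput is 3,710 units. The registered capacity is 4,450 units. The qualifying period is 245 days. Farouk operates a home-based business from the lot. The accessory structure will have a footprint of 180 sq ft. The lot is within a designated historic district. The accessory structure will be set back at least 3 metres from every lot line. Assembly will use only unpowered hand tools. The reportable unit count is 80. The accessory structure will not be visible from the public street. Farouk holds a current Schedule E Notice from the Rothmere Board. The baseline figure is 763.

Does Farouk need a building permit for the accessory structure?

No — exception (d) applies; Farouk does not need a building permit.

Exception (a) fails — aggregate throughput is 3,710 units, not below 3,380 units.
All of (b)'s requirements are met (the lot has no other accessory structure; a current Schedule E Notice is held). However, paragraph (g) must be considered: (g) operates against (b): a current Provisional Waiver is held. So (b) is unavailable.
Exception (c) does not apply: the registered capacity is 4,450 units, not below 4,150 units.
Exception (d) is satisfied on its face — the structure will not be visible from the street; the setback is at least 3 m on every side. Considering the limiting provisions: (h) would limit (d) — assessed value is $129,000, less than the $148,000 limit — but (i) sets (h) aside: (i) operates — the compliance score is 69 points, less than the 81 points limit. (j) would limit (i) — the lot is in a historic district — but (k) sets (j) aside: (k) operates against (j): the reportable unit count is 80, below the 88 limit. (l) would limit (k) — the coverage ratio is 75%, under the 89% limit — but (m) sets (l) aside: (m) applies — a current Class 4 Declaration is held. So (d) applies.
Exception (e) is satisfied on its face — a current Tier D Clearance is held; the structure's footprint is 180 sq ft, less than the 190 sq ft limit. However, paragraphs (n)–(o) must be considered: (n) applies — a home-based business operates on the lot. (o), which would lift (n), does not operate here — the Class D Notice is not current. So (e) is unavailable.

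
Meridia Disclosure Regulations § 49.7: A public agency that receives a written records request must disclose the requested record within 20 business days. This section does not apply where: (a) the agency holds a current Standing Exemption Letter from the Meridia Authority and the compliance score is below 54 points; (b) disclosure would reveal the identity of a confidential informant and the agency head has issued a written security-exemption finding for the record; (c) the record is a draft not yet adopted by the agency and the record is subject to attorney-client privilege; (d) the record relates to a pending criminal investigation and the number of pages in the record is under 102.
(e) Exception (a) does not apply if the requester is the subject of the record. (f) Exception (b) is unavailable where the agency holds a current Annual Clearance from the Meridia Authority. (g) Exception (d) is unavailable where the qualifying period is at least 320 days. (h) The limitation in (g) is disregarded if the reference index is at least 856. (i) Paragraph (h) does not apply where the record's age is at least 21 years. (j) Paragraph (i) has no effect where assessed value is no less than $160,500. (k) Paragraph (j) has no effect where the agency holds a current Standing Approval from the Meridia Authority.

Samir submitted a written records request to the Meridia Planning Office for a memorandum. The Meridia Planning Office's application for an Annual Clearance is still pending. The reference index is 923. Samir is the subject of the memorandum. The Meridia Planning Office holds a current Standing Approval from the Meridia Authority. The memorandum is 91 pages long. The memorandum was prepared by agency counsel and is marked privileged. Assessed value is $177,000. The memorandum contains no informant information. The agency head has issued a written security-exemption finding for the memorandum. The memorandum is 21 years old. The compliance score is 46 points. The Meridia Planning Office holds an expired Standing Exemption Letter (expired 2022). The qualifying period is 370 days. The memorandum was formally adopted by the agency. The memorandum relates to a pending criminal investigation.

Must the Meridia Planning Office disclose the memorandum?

Yes — the Meridia Planning Office must disclose the memorandum.

Exception (a) requires that the agency holds a current Standing Exemption Letter from the Meridia Authority; but there is no Standing Exemption Letter in force, so (a) is unavailable.
Exception (b) fails — the memorandum contains no informant information.
Exception (c) does not apply: the memorandum has been formally adopted.
Exception (d)'s conditions are all satisfied: the memorandum relates to a pending investigation; the number of pages in the record is 91, under the 102 limit. However, paragraphs (g)–(k) must be considered: (g) operates against (d): the qualifying period is 370 days, meeting the 320 days threshold. (h) would limit (g) — the reference index is 923, meeting the 856 threshold — but (i) sets (h) aside: (i) operates against (h): the record's age is 21 years, meeting the 21 years threshold. (j) would limit (i) — assessed value is $177,000, meeting the $160,500 threshold — but (k) sets (j) aside: (k) operates against (j): a current Standing Approval is held. Exception (d) does not apply.
No exception applies. The general rule governs.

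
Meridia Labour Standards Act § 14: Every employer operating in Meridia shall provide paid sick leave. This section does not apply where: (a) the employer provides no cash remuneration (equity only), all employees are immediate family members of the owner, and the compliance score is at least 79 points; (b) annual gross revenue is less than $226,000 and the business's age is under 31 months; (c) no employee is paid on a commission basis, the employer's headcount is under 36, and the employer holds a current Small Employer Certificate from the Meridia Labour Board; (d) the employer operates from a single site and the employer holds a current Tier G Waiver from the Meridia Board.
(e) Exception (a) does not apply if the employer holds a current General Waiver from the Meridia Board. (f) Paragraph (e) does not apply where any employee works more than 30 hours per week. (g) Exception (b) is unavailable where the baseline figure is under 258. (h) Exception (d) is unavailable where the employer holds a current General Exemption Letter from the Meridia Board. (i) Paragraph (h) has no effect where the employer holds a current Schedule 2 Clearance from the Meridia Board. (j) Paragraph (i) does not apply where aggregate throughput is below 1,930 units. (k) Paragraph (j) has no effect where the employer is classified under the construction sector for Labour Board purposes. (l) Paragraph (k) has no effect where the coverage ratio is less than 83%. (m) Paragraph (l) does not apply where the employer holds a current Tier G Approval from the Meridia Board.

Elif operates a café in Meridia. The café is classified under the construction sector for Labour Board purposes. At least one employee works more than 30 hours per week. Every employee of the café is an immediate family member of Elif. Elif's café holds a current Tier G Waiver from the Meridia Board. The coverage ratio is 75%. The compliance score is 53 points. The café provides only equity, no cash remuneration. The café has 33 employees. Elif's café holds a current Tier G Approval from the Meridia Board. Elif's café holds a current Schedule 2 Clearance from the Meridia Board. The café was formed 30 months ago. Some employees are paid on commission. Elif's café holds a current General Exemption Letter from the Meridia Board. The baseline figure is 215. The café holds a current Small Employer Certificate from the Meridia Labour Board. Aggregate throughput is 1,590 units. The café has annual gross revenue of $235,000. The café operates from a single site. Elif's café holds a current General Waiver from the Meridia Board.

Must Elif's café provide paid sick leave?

Exception (a) does not apply: the compliance score is 53 points, short of 79 points.
Exception (b) requires that annual gross revenue is less than $226,000; but annual gross revenue is $235,000, not less than $226,000, so (b) is unavailable.
Exception (c) requires that no employee is paid on a commission basis; but some employees are paid on commission, so (c) is unavailable.
Exception (d)'s conditions are all satisfied: the employer operates from a single site; a current Tier G Waiver is held. Under paragraphs (h)–(m): (h) would limit (d) — a current General Exemption Letter is held — but (i) sets (h) aside: (i) operates against (h): a current Schedule 2 Clearance is held. (j) would limit (i) — aggregate throughput is 1,590 units, below the 1,930 units limit — but (k) sets (j) aside: (k) is engaged — the café is classified under the construction sector. (l) operates (the coverage ratio is 75%, less than the 83% limit), but is itself disapplied by (m): (m) operates against (l): a current Tier G Approval is held. (d) remains available.

No — exception (d) applies; Elif's café is not required to provide paid sick leave.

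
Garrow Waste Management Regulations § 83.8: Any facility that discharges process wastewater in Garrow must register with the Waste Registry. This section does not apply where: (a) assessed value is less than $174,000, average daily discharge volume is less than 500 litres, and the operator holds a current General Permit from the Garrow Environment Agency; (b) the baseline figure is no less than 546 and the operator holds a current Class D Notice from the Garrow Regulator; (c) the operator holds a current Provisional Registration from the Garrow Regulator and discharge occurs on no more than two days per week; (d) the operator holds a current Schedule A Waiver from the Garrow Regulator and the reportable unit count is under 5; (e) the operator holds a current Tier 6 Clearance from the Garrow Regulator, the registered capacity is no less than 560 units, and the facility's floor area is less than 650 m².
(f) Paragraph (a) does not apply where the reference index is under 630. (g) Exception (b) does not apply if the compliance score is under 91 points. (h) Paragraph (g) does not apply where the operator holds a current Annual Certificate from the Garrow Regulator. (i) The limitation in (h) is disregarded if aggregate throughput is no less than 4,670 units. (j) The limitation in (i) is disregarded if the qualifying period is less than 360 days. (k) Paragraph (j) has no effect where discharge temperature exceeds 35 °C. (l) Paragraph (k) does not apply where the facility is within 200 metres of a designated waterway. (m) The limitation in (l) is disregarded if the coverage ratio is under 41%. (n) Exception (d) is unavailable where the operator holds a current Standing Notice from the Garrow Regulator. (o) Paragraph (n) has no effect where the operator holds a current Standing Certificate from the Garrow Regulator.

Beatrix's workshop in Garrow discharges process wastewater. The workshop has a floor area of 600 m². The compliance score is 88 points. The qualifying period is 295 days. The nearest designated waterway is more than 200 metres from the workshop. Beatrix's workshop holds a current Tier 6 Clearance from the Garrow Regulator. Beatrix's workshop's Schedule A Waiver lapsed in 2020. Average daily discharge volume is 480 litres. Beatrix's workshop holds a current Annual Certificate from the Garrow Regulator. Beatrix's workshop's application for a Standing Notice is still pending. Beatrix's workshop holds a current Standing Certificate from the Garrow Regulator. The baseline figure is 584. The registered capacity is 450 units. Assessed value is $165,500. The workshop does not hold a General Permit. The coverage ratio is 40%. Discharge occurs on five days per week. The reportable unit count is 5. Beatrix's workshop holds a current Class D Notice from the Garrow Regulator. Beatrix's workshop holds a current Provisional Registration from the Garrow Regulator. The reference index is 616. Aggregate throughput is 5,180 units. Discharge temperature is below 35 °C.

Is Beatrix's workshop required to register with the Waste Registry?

Exception (a) fails — no General Permit is held.
Exception (b) is satisfied on its face — the baseline figure is 584, meeting the 546 threshold; a current Class D Notice is held. Under paragraphs (g)–(m): (g) would limit (b) — the compliance score is 88 points, under the 91 points limit — but (h) sets (g) aside: (h) operates against (g): a current Annual Certificate is held. (i) operates (aggregate throughput is 5,180 units, meeting the 4,670 units threshold), but yields to (j): (j) operates against (i): the qualifying period is 295 days, less than the 360 days limit. (k) is not triggered (discharge temperature is below 35 °C), so (j) stands. Exception (b) stands.
Exception (c) does not apply: discharge occurs on five days per week.
Exception (d) does not apply: there is no Schedule A Waiver in force.
Exception (e) fails — the registered capacity is 450 units, short of 560 units.

No — exception (b) applies; Beatrix's workshop is not required to register with the Waste Registry.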